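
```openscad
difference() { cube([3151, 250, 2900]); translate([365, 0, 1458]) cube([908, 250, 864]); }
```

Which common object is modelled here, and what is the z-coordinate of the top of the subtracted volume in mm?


A wall with a window opening. The window head height is 2322 mm.

A wall with a rectangular opening subtracted — a window. Sill at z = 1458, opening 864 mm tall, so the head is at 1458 + 864 = 2322 mm.


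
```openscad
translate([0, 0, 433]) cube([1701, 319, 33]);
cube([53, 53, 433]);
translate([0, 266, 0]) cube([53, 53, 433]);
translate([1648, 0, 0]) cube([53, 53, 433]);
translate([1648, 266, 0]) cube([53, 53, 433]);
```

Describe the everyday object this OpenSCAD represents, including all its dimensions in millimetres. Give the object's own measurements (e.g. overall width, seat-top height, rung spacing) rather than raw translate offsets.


A bench: a 1701×319 mm seat slab, 33 mm thick, top at z = 466 mm, on four 53×53 mm square legs flush with the seat corners and standing on z = 0.


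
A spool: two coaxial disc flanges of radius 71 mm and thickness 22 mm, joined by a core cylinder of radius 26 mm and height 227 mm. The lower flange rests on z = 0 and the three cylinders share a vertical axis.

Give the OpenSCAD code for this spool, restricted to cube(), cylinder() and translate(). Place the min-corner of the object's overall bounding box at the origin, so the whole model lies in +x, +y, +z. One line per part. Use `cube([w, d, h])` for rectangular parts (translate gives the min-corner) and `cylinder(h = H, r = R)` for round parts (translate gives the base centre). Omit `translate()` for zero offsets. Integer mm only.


translate([71, 71, 0]) cylinder(h = 22, r = 71);
translate([71, 71, 22]) cylinder(h = 227, r = 26);
translate([71, 71, 249]) cylinder(h = 22, r = 71);


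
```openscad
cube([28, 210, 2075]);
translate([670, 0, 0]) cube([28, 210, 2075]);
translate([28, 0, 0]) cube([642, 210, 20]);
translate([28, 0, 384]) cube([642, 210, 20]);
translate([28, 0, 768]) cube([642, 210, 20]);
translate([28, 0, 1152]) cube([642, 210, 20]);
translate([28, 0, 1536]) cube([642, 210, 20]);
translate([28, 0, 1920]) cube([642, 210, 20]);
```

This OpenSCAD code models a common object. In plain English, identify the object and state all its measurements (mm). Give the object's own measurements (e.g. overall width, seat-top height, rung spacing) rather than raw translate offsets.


An open bookshelf. Two side panels, each 28 mm thick, 210 mm deep and 2075 mm tall, stand 698 mm apart (outside-to-outside). Between them sit 6 shelves, each 20 mm thick and 210 mm deep, spanning the full gap between the sides. The bottom shelf rests on the floor (its underside at z = 0) and the clear gap between one shelf's top and the next shelf's underside is 364 mm.


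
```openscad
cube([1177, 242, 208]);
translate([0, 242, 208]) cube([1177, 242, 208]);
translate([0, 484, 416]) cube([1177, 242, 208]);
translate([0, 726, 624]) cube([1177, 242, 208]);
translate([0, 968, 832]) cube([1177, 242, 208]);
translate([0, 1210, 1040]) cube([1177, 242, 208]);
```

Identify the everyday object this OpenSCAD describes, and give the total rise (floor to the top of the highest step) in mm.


A staircase. The total rise is 1248 mm.

6 identical blocks, each offset up and back from the previous — a staircase. Each step is 208 mm tall and there are 6 of them, so the total rise is 6 × 208 = 1248 mm.


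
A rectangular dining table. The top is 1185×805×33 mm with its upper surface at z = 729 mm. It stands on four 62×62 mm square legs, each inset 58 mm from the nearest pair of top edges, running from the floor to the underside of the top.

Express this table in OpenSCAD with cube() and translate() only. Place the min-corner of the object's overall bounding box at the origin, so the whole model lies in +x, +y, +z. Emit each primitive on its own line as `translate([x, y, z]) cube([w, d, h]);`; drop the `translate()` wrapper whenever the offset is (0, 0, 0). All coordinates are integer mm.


translate([0, 0, 696]) cube([1185, 805, 33]);
translate([58, 58, 0]) cube([62, 62, 696]);
translate([1065, 58, 0]) cube([62, 62, 696]);
translate([58, 685, 0]) cube([62, 62, 696]);
translate([1065, 685, 0]) cube([62, 62, 696]);


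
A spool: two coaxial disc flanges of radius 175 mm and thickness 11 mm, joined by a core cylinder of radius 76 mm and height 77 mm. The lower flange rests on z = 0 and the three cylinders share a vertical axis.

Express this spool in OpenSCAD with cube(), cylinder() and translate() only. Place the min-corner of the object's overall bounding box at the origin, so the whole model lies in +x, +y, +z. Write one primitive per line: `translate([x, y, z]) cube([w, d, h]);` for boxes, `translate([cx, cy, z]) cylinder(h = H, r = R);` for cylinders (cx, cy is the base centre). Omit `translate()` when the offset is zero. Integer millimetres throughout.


translate([175, 175, 0]) cylinder(h = 11, r = 175);
translate([175, 175, 11]) cylinder(h = 77, r = 76);
translate([175, 175, 88]) cylinder(h = 11, r = 175);


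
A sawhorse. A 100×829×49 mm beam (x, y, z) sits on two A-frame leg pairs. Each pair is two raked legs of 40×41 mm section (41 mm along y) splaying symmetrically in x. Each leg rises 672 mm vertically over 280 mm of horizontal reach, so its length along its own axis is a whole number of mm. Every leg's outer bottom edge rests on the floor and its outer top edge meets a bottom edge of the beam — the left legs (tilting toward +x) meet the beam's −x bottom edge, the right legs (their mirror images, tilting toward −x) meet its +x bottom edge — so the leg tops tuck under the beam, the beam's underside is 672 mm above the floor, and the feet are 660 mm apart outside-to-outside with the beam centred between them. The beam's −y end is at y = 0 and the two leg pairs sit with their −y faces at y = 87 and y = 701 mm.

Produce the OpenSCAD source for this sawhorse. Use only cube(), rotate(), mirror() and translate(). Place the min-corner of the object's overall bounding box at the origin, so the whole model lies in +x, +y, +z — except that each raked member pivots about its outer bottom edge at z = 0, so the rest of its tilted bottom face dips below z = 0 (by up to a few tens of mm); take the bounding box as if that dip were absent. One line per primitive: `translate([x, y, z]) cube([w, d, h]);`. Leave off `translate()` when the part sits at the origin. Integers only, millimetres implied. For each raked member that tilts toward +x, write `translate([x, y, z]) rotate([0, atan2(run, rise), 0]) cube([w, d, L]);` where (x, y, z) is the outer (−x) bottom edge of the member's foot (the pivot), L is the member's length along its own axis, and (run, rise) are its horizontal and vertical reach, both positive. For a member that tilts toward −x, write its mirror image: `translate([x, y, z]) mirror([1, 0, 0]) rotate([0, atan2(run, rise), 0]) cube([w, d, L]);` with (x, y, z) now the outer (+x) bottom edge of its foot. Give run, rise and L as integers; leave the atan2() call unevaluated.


translate([280, 0, 672]) cube([100, 829, 49]);
translate([0, 87, 0]) rotate([0, atan2(280, 672), 0]) cube([40, 41, 728]);
translate([660, 87, 0]) mirror([1, 0, 0]) rotate([0, atan2(280, 672), 0]) cube([40, 41, 728]);
translate([0, 701, 0]) rotate([0, atan2(280, 672), 0]) cube([40, 41, 728]);
translate([660, 701, 0]) mirror([1, 0, 0]) rotate([0, atan2(280, 672), 0]) cube([40, 41, 728]);


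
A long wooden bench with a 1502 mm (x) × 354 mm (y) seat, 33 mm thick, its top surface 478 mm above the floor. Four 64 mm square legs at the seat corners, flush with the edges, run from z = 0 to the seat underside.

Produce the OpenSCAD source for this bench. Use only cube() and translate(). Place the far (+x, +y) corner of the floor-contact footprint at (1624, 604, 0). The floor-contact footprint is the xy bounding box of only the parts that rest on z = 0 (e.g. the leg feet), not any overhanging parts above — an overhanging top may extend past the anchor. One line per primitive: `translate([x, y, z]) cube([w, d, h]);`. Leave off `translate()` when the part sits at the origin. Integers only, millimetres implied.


translate([122, 250, 445]) cube([1502, 354, 33]);
translate([122, 250, 0]) cube([64, 64, 445]);
translate([122, 540, 0]) cube([64, 64, 445]);
translate([1560, 250, 0]) cube([64, 64, 445]);
translate([1560, 540, 0]) cube([64, 64, 445]);


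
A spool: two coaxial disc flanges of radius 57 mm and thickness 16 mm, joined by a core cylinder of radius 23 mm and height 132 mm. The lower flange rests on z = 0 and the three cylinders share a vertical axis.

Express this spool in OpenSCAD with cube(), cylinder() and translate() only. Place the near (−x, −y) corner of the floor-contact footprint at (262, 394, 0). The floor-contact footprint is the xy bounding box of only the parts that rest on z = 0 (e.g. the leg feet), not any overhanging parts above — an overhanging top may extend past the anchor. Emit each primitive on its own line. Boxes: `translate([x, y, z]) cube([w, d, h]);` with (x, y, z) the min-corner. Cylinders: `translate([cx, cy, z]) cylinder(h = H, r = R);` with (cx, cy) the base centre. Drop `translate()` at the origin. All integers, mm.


translate([319, 451, 0]) cylinder(h = 16, r = 57);
translate([319, 451, 16]) cylinder(h = 132, r = 23);
translate([319, 451, 148]) cylinder(h = 16, r = 57);


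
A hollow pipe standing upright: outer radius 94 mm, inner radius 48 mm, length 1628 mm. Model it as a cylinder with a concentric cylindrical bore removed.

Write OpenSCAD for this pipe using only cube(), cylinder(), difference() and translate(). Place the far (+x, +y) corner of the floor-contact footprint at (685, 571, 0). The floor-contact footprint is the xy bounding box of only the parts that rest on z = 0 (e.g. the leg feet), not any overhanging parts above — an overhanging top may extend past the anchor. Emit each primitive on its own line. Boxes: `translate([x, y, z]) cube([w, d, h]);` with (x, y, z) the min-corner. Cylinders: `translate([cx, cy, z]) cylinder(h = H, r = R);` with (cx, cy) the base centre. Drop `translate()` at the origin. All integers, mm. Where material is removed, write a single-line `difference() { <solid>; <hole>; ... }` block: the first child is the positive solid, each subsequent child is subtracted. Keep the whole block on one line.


difference() { translate([591, 477, 0]) cylinder(h = 1628, r = 94); translate([591, 477, 0]) cylinder(h = 1628, r = 48); }


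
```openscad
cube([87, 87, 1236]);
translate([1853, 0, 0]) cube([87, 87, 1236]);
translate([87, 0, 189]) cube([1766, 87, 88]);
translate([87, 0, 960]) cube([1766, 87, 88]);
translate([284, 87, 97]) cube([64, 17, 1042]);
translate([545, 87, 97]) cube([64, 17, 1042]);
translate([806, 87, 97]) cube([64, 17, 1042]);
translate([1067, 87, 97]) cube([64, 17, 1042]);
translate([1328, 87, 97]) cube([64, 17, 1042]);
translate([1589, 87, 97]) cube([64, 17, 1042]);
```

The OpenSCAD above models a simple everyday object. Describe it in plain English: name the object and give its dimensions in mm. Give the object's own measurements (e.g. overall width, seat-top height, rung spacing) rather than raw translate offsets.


A fence section. Two 87×87 mm posts, 1236 mm tall, stand on the floor with a clear span of 1766 mm between their inner faces. Two horizontal rails of 87×88 mm section span the gap between the posts with their undersides at z = 189 mm and z = 960 mm, flush with the posts' −y face. 6 pickets, each 64 mm wide, 17 mm thick and 1042 mm tall, are fixed to the +y face of the rails with their bottoms at z = 97 mm, spaced across the span with a 197 mm gap after the −x post and between neighbouring pickets, with 200 mm left before the +x post.


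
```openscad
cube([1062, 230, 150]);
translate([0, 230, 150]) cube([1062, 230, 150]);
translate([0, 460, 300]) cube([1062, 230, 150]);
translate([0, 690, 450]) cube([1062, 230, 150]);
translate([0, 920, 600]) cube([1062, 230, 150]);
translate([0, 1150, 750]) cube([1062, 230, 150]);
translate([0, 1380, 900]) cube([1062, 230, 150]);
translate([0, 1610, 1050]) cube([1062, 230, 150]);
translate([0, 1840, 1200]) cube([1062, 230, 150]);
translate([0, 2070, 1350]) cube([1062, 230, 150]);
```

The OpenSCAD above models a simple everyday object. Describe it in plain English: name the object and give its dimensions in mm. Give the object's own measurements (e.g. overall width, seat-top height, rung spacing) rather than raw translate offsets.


A straight staircase of 10 solid steps. Each step is 1062 mm wide (x), 230 mm deep (y, the going) and 150 mm tall (the rise). The first step rests on the floor; each subsequent step sits one going further in +y and one rise higher in +z, directly behind and above the previous step with no overlap.


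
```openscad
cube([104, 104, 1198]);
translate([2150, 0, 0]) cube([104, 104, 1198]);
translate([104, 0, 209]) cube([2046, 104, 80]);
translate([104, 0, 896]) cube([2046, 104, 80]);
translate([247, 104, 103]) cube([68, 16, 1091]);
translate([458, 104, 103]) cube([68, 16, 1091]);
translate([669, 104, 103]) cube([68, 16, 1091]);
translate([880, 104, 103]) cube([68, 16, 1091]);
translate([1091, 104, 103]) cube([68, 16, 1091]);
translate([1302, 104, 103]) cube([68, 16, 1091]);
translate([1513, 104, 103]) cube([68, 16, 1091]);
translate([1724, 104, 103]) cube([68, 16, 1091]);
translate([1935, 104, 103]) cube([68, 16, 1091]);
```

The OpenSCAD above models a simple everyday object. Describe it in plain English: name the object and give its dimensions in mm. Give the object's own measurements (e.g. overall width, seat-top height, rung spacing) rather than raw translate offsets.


A fence section. Two 104×104 mm posts, 1198 mm tall, stand on the floor with a clear span of 2046 mm between their inner faces. Two horizontal rails of 104×80 mm section span the gap between the posts with their undersides at z = 209 mm and z = 896 mm, flush with the posts' −y face. 9 pickets, each 68 mm wide, 16 mm thick and 1091 mm tall, are fixed to the +y face of the rails with their bottoms at z = 103 mm, spaced across the span with a 143 mm gap after the −x post and between neighbouring pickets, with 147 mm left before the +x post.


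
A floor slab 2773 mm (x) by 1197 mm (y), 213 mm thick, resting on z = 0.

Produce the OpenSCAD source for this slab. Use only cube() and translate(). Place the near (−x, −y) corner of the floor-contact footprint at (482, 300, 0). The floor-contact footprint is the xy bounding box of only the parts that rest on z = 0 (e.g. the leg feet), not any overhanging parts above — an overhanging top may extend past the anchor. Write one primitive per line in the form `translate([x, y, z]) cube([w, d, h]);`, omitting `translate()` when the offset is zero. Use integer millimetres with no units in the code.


translate([482, 300, 0]) cube([2773, 1197, 213]);


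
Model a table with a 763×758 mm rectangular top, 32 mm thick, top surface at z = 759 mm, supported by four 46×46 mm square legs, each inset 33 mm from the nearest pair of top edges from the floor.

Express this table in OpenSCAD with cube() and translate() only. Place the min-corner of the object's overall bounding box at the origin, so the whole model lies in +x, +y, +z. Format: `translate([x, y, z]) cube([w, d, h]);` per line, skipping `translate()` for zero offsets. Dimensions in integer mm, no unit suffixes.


translate([0, 0, 727]) cube([763, 758, 32]);
translate([33, 33, 0]) cube([46, 46, 727]);
translate([684, 33, 0]) cube([46, 46, 727]);
translate([33, 679, 0]) cube([46, 46, 727]);
translate([684, 679, 0]) cube([46, 46, 727]);


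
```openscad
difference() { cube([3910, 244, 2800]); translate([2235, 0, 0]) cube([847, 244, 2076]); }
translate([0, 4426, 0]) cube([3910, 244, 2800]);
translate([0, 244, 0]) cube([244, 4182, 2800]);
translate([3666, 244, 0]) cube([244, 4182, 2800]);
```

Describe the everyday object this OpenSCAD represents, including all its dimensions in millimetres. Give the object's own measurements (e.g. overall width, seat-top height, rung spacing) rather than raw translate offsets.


A single room: four walls, each 2800 mm tall and 244 mm thick, enclosing an outside footprint 3910×4670 mm (x × y), no floor or roof. The front and back walls (−y and +y sides) run the full x-width; the side walls fit between their inner faces. A door opening 847 mm wide and 2076 mm tall is cut through the front wall from the floor up, its −x edge 2235 mm from the wall's −x end.


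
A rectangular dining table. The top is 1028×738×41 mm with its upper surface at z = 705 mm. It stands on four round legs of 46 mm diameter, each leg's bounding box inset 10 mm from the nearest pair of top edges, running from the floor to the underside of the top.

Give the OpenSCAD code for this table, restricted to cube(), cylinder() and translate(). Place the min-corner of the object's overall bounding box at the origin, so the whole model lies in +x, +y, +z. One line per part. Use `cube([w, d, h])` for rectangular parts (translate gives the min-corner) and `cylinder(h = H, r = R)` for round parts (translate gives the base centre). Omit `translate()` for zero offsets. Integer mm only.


translate([0, 0, 664]) cube([1028, 738, 41]);
translate([33, 33, 0]) cylinder(h = 664, r = 23);
translate([995, 33, 0]) cylinder(h = 664, r = 23);
translate([33, 705, 0]) cylinder(h = 664, r = 23);
translate([995, 705, 0]) cylinder(h = 664, r = 23);


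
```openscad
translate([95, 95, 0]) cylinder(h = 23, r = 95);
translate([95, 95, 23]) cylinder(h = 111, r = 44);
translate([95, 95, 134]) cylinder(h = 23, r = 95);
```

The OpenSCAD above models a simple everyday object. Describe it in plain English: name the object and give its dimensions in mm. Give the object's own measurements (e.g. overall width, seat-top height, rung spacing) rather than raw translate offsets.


A spool: two coaxial disc flanges of radius 95 mm and thickness 23 mm, joined by a core cylinder of radius 44 mm and height 111 mm. The lower flange rests on z = 0 and the three cylinders share a vertical axis.


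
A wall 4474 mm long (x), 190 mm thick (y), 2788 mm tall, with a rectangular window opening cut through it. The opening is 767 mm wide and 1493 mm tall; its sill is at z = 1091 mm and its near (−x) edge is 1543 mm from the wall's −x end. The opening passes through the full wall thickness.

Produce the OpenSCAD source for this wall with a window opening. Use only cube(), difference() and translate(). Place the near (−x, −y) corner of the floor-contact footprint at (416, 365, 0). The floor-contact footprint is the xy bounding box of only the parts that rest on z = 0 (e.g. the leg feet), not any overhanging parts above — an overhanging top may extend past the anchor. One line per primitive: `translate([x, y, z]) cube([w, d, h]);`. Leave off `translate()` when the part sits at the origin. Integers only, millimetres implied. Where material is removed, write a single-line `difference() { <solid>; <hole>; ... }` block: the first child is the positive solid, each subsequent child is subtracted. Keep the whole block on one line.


difference() { translate([416, 365, 0]) cube([4474, 190, 2788]); translate([1959, 365, 1091]) cube([767, 190, 1493]); }


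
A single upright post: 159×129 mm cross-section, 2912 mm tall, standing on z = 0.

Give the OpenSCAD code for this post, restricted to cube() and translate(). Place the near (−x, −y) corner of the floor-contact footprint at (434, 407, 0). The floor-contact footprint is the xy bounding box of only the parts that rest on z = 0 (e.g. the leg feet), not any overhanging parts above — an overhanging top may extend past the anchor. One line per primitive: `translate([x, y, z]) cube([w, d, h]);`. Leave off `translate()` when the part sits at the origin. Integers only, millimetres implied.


translate([434, 407, 0]) cube([159, 129, 2912]);


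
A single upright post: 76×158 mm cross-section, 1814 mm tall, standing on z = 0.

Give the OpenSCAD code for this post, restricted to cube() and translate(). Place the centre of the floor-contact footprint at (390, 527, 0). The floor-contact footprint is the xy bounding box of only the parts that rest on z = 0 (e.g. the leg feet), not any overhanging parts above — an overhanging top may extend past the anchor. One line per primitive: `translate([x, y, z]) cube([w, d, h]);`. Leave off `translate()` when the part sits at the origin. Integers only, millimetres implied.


translate([352, 448, 0]) cube([76, 158, 1814]);


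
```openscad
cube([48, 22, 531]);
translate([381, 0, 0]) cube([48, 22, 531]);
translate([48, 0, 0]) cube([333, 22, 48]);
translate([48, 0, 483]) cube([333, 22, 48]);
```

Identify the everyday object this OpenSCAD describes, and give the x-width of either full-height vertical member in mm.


A picture frame. The border width is 48 mm.

Four thin pieces enclosing a rectangular opening — a picture frame. The two full-height stiles are 531 mm tall; the top rail sits at z = 483 and is 48 mm tall, so the border above the opening is 531 − 483 = 48 mm, matching the stile x-width.


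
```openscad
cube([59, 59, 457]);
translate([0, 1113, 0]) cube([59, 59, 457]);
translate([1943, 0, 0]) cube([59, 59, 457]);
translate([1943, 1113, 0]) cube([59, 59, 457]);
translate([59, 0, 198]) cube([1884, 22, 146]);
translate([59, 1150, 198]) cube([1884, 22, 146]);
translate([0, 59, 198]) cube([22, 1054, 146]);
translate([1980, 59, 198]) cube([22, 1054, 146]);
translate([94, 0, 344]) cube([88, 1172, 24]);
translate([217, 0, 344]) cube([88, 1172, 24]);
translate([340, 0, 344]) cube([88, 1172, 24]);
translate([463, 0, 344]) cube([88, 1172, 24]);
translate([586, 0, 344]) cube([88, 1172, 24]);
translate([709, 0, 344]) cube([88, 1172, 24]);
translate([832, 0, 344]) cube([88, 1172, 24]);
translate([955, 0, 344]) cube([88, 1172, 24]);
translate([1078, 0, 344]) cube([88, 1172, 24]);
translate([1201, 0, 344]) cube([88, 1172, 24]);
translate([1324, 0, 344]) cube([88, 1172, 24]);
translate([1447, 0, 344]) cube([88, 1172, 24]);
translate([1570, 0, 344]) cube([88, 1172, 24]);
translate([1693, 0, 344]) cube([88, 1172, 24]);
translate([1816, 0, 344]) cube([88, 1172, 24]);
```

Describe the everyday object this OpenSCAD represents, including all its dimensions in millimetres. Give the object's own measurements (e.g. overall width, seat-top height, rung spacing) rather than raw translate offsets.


A bed frame 2002 mm long (x) by 1172 mm wide (y). Four 59×59 mm corner posts, 457 mm tall, at the corners of the footprint. Four rails of 22 mm thickness and 146 mm height run between adjacent posts with their undersides at z = 198 mm, their outer faces flush with the outside of the frame (the two x-running rails run between the posts' inner faces; the two y-running rails run between the posts' inner faces). 15 slats, each 88 mm wide (x) and 24 mm thick, lie across the top of the two x-running rails, running the full 1172 mm width of the frame in y; along x they sit between the end posts with a 35 mm gap after the −x posts and between neighbouring slats, leaving 39 mm before the +x posts.


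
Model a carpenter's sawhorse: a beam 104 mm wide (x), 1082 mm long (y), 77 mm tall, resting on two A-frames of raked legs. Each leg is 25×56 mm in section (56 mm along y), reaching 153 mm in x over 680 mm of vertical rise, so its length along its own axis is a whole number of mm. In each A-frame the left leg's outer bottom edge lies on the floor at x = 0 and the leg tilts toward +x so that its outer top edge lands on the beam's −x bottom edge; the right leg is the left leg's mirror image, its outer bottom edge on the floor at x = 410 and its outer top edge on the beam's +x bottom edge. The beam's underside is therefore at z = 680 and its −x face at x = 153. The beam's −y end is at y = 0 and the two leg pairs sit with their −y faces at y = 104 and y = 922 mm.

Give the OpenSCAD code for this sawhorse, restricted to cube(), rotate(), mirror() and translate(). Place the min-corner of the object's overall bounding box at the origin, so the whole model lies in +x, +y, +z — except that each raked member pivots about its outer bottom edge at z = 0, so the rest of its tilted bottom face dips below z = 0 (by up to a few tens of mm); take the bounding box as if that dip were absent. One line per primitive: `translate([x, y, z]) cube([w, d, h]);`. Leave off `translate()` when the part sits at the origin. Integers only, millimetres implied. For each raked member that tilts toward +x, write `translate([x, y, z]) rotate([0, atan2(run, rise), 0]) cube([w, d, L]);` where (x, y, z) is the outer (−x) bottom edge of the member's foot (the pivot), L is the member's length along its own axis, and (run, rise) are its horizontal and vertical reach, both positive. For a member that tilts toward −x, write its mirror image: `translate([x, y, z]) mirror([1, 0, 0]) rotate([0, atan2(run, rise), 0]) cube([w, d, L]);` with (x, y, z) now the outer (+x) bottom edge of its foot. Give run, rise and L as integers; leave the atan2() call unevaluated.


translate([153, 0, 680]) cube([104, 1082, 77]);
translate([0, 104, 0]) rotate([0, atan2(153, 680), 0]) cube([25, 56, 697]);
translate([410, 104, 0]) mirror([1, 0, 0]) rotate([0, atan2(153, 680), 0]) cube([25, 56, 697]);
translate([0, 922, 0]) rotate([0, atan2(153, 680), 0]) cube([25, 56, 697]);
translate([410, 922, 0]) mirror([1, 0, 0]) rotate([0, atan2(153, 680), 0]) cube([25, 56, 697]);


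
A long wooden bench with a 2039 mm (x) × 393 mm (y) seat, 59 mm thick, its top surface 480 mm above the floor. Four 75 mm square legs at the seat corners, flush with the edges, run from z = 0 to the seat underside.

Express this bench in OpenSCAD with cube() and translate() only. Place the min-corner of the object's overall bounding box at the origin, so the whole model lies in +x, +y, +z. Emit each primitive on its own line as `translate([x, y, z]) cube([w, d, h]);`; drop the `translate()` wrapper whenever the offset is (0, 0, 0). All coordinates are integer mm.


// leg_h = 480 − 59 = 421
translate([0, 0, 421]) cube([2039, 393, 59]);
cube([75, 75, 421]);
translate([0, 318, 0]) cube([75, 75, 421]);
translate([1964, 0, 0]) cube([75, 75, 421]);
translate([1964, 318, 0]) cube([75, 75, 421]);


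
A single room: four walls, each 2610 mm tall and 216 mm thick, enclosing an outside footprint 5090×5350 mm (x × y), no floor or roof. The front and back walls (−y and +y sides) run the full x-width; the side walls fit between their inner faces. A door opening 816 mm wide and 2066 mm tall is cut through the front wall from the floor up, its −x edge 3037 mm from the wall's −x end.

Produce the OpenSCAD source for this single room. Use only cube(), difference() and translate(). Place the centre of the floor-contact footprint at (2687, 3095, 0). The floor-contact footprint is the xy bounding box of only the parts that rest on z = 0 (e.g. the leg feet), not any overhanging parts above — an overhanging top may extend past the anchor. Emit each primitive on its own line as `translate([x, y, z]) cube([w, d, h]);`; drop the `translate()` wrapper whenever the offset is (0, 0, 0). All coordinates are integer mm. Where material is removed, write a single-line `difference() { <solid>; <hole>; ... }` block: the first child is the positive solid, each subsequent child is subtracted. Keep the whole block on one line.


difference() { translate([142, 420, 0]) cube([5090, 216, 2610]); translate([3179, 420, 0]) cube([816, 216, 2066]); }
translate([142, 5554, 0]) cube([5090, 216, 2610]);
translate([142, 636, 0]) cube([216, 4918, 2610]);
translate([5016, 636, 0]) cube([216, 4918, 2610]);


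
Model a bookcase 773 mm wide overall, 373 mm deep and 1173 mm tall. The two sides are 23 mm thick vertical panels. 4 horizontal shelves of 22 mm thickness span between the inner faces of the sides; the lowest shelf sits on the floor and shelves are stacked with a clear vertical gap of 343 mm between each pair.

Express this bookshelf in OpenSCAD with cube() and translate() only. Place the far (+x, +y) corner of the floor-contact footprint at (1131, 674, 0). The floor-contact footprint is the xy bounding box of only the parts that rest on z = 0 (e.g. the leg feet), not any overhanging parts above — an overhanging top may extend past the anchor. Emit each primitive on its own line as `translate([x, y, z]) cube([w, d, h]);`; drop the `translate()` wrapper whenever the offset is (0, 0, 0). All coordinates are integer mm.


translate([358, 301, 0]) cube([23, 373, 1173]);
translate([1108, 301, 0]) cube([23, 373, 1173]);
translate([381, 301, 0]) cube([727, 373, 22]);
translate([381, 301, 365]) cube([727, 373, 22]);
translate([381, 301, 730]) cube([727, 373, 22]);
translate([381, 301, 1095]) cube([727, 373, 22]);


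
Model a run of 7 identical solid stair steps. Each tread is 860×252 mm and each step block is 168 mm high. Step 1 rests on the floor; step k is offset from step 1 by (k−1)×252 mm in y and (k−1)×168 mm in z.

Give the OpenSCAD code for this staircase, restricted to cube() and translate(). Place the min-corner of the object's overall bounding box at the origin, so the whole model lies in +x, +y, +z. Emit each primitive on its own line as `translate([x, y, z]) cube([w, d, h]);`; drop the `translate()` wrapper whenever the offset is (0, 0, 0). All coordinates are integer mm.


cube([860, 252, 168]);
translate([0, 252, 168]) cube([860, 252, 168]);
translate([0, 504, 336]) cube([860, 252, 168]);
translate([0, 756, 504]) cube([860, 252, 168]);
translate([0, 1008, 672]) cube([860, 252, 168]);
translate([0, 1260, 840]) cube([860, 252, 168]);
translate([0, 1512, 1008]) cube([860, 252, 168]);


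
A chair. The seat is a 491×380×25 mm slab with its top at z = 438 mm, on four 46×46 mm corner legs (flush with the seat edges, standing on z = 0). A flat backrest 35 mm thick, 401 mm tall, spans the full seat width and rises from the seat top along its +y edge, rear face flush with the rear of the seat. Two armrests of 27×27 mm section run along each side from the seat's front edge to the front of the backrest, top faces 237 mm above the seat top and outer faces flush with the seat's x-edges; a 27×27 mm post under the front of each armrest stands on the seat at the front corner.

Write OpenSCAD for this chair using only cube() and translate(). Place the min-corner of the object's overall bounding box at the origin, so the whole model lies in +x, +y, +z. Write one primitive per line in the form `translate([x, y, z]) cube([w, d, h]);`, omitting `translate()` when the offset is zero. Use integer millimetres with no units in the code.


// leg_h = 438 - 25 = 413
// arm post h = 237 - 27 = 210
translate([0, 0, 413]) cube([491, 380, 25]);
cube([46, 46, 413]);
translate([445, 0, 0]) cube([46, 46, 413]);
translate([0, 334, 0]) cube([46, 46, 413]);
translate([445, 334, 0]) cube([46, 46, 413]);
translate([0, 345, 438]) cube([491, 35, 401]);
translate([0, 0, 648]) cube([27, 345, 27]);
translate([464, 0, 648]) cube([27, 345, 27]);
translate([0, 0, 438]) cube([27, 27, 210]);
translate([464, 0, 438]) cube([27, 27, 210]);


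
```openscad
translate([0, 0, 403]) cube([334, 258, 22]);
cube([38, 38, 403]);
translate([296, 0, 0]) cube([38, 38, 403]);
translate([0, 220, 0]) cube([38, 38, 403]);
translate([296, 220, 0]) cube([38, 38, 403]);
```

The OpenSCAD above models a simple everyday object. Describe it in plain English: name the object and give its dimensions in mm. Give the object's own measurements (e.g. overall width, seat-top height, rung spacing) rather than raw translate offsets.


A simple wooden stool: a rectangular seat 334 mm (x) by 258 mm (y), 22 mm thick, top face at z = 425 mm, on four square legs, each 38×38 mm in cross-section. The legs rest on z = 0, each flush with a corner of the seat.


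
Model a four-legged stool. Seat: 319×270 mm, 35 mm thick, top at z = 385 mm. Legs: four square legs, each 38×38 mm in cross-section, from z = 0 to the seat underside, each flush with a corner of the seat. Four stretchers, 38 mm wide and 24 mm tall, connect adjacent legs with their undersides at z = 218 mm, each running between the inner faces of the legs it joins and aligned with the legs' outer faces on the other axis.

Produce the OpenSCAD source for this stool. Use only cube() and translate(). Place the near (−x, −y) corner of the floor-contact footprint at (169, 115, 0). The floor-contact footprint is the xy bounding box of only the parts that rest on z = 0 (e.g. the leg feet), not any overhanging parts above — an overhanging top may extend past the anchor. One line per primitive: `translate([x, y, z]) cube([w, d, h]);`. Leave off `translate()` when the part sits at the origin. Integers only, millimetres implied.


translate([169, 115, 350]) cube([319, 270, 35]);
translate([169, 115, 0]) cube([38, 38, 350]);
translate([450, 115, 0]) cube([38, 38, 350]);
translate([169, 347, 0]) cube([38, 38, 350]);
translate([450, 347, 0]) cube([38, 38, 350]);
translate([207, 115, 218]) cube([243, 38, 24]);
translate([207, 347, 218]) cube([243, 38, 24]);
translate([169, 153, 218]) cube([38, 194, 24]);
translate([450, 153, 218]) cube([38, 194, 24]);


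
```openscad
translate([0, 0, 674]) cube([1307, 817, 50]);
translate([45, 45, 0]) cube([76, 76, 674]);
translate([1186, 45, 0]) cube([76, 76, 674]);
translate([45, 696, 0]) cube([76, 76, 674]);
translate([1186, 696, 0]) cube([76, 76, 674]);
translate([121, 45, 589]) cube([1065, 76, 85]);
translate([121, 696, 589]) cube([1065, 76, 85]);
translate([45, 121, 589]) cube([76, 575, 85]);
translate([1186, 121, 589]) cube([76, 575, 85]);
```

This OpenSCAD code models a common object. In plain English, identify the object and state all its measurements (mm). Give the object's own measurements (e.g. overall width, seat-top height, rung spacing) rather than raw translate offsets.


A table: top 1307 mm (x) × 817 mm (y), 50 mm thick, upper face at z = 724 mm, on four 76×76 mm square legs, each inset 45 mm from the nearest pair of top edges from z = 0 to the bottom of the top. Four apron rails, 76 mm thick and 85 mm tall, run between adjacent legs with their top edges flush with the underside of the top and their outer faces flush with the legs' outer faces.


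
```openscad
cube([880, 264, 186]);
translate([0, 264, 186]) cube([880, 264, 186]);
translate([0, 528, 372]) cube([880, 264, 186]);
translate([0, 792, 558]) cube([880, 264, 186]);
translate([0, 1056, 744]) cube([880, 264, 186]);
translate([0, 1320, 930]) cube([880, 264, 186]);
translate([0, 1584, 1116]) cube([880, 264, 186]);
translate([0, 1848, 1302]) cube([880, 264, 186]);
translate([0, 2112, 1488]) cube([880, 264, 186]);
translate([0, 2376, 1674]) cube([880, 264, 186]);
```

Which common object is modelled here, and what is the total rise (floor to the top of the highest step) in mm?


A staircase. The total rise is 1860 mm.

10 identical blocks, each offset up and back from the previous — a staircase. Each step is 186 mm tall and there are 10 of them, so the total rise is 10 × 186 = 1860 mm.


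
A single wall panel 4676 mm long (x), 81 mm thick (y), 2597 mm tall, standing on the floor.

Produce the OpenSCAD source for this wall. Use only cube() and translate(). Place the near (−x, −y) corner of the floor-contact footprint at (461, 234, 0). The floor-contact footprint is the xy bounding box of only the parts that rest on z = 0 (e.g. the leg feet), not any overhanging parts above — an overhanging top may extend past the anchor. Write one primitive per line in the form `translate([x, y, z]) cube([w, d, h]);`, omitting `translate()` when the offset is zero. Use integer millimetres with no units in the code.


translate([461, 234, 0]) cube([4676, 81, 2597]);


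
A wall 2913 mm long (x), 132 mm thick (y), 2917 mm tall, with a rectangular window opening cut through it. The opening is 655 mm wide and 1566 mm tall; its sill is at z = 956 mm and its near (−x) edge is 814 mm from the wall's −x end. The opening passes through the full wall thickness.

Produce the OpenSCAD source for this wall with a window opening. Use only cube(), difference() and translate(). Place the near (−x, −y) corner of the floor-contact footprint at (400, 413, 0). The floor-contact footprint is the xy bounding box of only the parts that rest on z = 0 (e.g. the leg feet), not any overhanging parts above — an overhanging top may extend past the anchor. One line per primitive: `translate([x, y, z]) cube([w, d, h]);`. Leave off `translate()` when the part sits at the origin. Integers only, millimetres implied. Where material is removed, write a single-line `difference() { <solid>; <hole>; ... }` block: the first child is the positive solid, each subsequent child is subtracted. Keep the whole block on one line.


difference() { translate([400, 413, 0]) cube([2913, 132, 2917]); translate([1214, 413, 956]) cube([655, 132, 1566]); }


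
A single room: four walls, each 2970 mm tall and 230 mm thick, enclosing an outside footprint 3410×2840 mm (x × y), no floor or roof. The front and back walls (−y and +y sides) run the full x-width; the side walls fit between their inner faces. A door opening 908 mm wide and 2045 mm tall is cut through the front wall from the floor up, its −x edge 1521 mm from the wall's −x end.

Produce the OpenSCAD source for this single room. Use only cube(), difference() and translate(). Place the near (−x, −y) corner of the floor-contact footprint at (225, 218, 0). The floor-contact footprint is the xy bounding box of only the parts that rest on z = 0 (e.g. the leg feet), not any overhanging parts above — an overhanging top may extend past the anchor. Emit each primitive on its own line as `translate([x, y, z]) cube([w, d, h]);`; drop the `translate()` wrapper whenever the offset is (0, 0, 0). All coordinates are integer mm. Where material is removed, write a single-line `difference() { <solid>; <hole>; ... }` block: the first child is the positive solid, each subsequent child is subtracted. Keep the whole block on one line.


difference() { translate([225, 218, 0]) cube([3410, 230, 2970]); translate([1746, 218, 0]) cube([908, 230, 2045]); }
translate([225, 2828, 0]) cube([3410, 230, 2970]);
translate([225, 448, 0]) cube([230, 2380, 2970]);
translate([3405, 448, 0]) cube([230, 2380, 2970]);


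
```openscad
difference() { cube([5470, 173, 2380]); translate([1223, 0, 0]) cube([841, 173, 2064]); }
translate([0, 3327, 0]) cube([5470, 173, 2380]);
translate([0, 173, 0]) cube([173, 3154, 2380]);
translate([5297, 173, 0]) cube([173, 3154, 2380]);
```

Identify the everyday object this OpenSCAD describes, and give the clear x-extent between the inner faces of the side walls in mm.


A single room. The interior width is 5124 mm.

Four walls enclosing a rectangle with a door in the front wall — a room. Outside width 5470 minus two 173 mm walls gives 5124 mm.


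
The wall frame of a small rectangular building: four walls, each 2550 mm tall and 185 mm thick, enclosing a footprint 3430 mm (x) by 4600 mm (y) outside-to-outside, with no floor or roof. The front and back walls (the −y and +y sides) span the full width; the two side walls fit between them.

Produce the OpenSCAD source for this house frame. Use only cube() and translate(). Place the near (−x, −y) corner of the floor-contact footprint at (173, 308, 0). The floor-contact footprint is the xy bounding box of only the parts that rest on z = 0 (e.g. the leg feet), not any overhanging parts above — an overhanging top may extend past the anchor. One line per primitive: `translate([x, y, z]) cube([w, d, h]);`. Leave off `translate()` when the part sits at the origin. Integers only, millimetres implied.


translate([173, 308, 0]) cube([3430, 185, 2550]);
translate([173, 4723, 0]) cube([3430, 185, 2550]);
translate([173, 493, 0]) cube([185, 4230, 2550]);
translate([3418, 493, 0]) cube([185, 4230, 2550]);


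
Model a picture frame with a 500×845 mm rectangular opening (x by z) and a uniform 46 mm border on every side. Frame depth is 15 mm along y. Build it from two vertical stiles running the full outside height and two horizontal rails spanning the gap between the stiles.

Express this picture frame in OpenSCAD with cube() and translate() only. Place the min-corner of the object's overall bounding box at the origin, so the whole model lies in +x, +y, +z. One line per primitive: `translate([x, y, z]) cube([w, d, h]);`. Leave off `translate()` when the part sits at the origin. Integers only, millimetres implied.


cube([46, 15, 937]);
translate([546, 0, 0]) cube([46, 15, 937]);
translate([46, 0, 0]) cube([500, 15, 46]);
translate([46, 0, 891]) cube([500, 15, 46]);
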